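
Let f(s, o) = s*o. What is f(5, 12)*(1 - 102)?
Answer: -6060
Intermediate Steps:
f(s, o) = o*s
f(5, 12)*(1 - 102) = (12*5)*(1 - 102) = 60*(-101) = -6060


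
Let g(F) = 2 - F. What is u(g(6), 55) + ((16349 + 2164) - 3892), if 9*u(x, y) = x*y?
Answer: 131369/9 ≈ 14597.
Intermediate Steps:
u(x, y) = x*y/9 (u(x, y) = (x*y)/9 = x*y/9)
u(g(6), 55) + ((16349 + 2164) - 3892) = (⅑)*(2 - 1*6)*55 + ((16349 + 2164) - 3892) = (⅑)*(2 - 6)*55 + (18513 - 3892) = (⅑)*(-4)*55 + 14621 = -220/9 + 14621 = 131369/9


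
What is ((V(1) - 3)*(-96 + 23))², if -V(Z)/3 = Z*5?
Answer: 1726596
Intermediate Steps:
V(Z) = -15*Z (V(Z) = -3*Z*5 = -15*Z)
((V(1) - 3)*(-96 + 23))² = ((-15*1 - 3)*(-96 + 23))² = ((-15 - 3)*(-73))² = (-18*(-73))² = 1314² = 1726596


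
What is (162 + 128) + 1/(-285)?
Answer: 82649/285 ≈ 290.00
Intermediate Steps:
(162 + 128) + 1/(-285) = 290 - 1/285 = 82649/285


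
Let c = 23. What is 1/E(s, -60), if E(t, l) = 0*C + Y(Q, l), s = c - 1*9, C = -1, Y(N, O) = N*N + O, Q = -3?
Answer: -1/51 ≈ -0.019608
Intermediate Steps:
Y(N, O) = O + N² (Y(N, O) = N² + O = O + N²)
s = 14 (s = 23 - 1*9 = 23 - 9 = 14)
E(t, l) = 9 + l (E(t, l) = 0*(-1) + (l + (-3)²) = 0 + (l + 9) = 0 + (9 + l) = 9 + l)
1/E(s, -60) = 1/(9 - 60) = 1/(-51) = -1/51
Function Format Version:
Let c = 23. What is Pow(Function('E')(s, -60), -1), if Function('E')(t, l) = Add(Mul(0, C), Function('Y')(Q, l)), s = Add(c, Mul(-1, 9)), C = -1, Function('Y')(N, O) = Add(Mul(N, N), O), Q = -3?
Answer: Rational(-1, 51) ≈ -0.019608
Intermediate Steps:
Function('Y')(N, O) = Add(O, Pow(N, 2)) (Function('Y')(N, O) = Add(Pow(N, 2), O) = Add(O, Pow(N, 2)))
s = 14 (s = Add(23, Mul(-1, 9)) = Add(23, -9) = 14)
Function('E')(t, l) = Add(9, l) (Function('E')(t, l) = Add(Mul(0, -1), Add(l, Pow(-3, 2))) = Add(0, Add(l, 9)) = Add(0, Add(9, l)) = Add(9, l))
Pow(Function('E')(s, -60), -1) = Pow(Add(9, -60), -1) = Pow(-51, -1) = Rational(-1, 51)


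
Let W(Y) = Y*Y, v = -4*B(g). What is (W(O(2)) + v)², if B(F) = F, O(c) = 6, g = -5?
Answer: 3136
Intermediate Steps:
v = 20 (v = -4*(-5) = 20)
W(Y) = Y²
(W(O(2)) + v)² = (6² + 20)² = (36 + 20)² = 56² = 3136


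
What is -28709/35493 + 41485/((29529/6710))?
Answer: 3293046042163/349357599 ≈ 9426.0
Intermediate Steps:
-28709/35493 + 41485/((29529/6710)) = -28709*1/35493 + 41485/((29529*(1/6710))) = -28709/35493 + 41485/(29529/6710) = -28709/35493 + 41485*(6710/29529) = -28709/35493 + 278364350/29529 = 3293046042163/349357599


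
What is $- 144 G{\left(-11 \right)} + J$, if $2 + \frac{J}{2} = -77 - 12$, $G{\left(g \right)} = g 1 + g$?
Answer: $2986$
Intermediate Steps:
$G{\left(g \right)} = 2 g$ ($G{\left(g \right)} = g + g = 2 g$)
$J = -182$ ($J = -4 + 2 \left(-77 - 12\right) = -4 + 2 \left(-89\right) = -4 - 178 = -182$)
$- 144 G{\left(-11 \right)} + J = - 144 \cdot 2 \left(-11\right) - 182 = \left(-144\right) \left(-22\right) - 182 = 3168 - 182 = 2986$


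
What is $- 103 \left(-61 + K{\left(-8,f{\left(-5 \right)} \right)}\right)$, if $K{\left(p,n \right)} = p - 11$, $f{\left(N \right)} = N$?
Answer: $8240$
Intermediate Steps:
$K{\left(p,n \right)} = -11 + p$
$- 103 \left(-61 + K{\left(-8,f{\left(-5 \right)} \right)}\right) = - 103 \left(-61 - 19\right) = \left(-103\right) \left(-80\right) = 8240$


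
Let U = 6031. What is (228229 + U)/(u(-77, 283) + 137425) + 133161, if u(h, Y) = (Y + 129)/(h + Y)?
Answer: 18300151007/137427 ≈ 1.3316e+5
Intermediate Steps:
u(h, Y) = (129 + Y)/(Y + h)
(228229 + U)/(u(-77, 283) + 137425) + 133161 = (228229 + 6031)/((129 + 283)/(283 - 77) + 137425) + 133161 = 234260/(412/206 + 137425) + 133161 = 234260/((1/206)*412 + 137425) + 133161 = 234260/(2 + 137425) + 133161 = 234260/137427 + 133161 = 18300151007/137427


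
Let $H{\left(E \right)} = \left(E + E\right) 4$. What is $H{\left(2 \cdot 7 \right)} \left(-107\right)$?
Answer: $-11984$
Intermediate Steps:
$H{\left(E \right)} = 8 E$ ($H{\left(E \right)} = 2 E 4 = 8 E$)
$H{\left(2 \cdot 7 \right)} \left(-107\right) = 8 \cdot 2 \cdot 7 \left(-107\right) = 8 \cdot 14 \left(-107\right) = 112 \left(-107\right) = -11984$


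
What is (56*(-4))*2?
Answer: -448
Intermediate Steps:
(56*(-4))*2 = -224*2 = -448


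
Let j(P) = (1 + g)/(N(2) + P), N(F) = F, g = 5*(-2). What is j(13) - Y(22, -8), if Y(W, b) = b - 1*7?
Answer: 72/5 ≈ 14.400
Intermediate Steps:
g = -10
Y(W, b) = -7 + b (Y(W, b) = b - 7 = -7 + b)
j(P) = -9/(2 + P) (j(P) = (1 - 10)/(2 + P) = -9/(2 + P))
j(13) - Y(22, -8) = -9/(2 + 13) - (-7 - 8) = -9/15 - 1*(-15) = -9*1/15 + 15 = -⅗ + 15 = 72/5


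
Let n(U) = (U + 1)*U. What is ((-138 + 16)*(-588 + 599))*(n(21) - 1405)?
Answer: 1265506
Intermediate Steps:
n(U) = U*(1 + U) (n(U) = (1 + U)*U = U*(1 + U))
((-138 + 16)*(-588 + 599))*(n(21) - 1405) = ((-138 + 16)*(-588 + 599))*(21*(1 + 21) - 1405) = (-122*11)*(21*22 - 1405) = -1342*(462 - 1405) = -1342*(-943) = 1265506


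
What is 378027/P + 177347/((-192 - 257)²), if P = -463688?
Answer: 6023054509/93479964488 ≈ 0.064432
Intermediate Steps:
378027/P + 177347/((-192 - 257)²) = 378027/(-463688) + 177347/((-192 - 257)²) = 378027*(-1/463688) + 177347/((-449)²) = -378027/463688 + 177347/201601 = 6023054509/93479964488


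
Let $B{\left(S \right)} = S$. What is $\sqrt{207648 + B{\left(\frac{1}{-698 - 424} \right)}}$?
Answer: $\frac{\sqrt{261404743710}}{1122} \approx 455.68$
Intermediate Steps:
$\sqrt{207648 + B{\left(\frac{1}{-698 - 424} \right)}} = \sqrt{207648 + \frac{1}{-698 - 424}} = \sqrt{207648 + \frac{1}{-1122}} = \sqrt{207648 - \frac{1}{1122}} = \sqrt{\frac{232981055}{1122}} = \frac{\sqrt{261404743710}}{1122}$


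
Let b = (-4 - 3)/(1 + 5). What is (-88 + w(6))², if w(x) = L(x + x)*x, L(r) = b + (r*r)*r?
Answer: 105534529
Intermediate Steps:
b = -7/6 ≈ -1.1667
L(r) = -7/6 + r³ (L(r) = -7/6 + (r*r)*r = -7/6 + r²*r = -7/6 + r³)
w(x) = x*(-7/6 + 8*x³) (w(x) = (-7/6 + (x + x)³)*x = (-7/6 + (2*x)³)*x = (-7/6 + 8*x³)*x = x*(-7/6 + 8*x³))
(-88 + w(6))² = (-88 + (⅙)*6*(-7 + 48*6³))² = (-88 + (⅙)*6*(-7 + 48*216))² = (-88 + (⅙)*6*(-7 + 10368))² = (-88 + (⅙)*6*10361)² = (-88 + 10361)² = 10273² = 105534529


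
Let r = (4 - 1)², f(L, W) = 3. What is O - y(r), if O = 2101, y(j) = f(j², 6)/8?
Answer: 16805/8 ≈ 2100.6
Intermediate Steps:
r = 9 (r = 3² = 9)
y(j) = 3/8
O - y(r) = 2101 - 1*3/8 = 2101 - 3/8 = 16805/8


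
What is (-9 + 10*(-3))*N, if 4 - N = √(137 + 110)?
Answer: -156 + 39*√247 ≈ 456.93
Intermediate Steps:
N = 4 - √247 (N = 4 - √(137 + 110) = 4 - √247 ≈ -11.716)
(-9 + 10*(-3))*N = (-9 + 10*(-3))*(4 - √247) = (-9 - 30)*(4 - √247) = -39*(4 - √247) = -156 + 39*√247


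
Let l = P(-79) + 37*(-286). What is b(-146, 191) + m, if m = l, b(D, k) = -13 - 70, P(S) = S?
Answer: -10744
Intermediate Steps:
l = -10661 (l = -79 + 37*(-286) = -79 - 10582 = -10661)
b(D, k) = -83
m = -10661
b(-146, 191) + m = -83 - 10661 = -10744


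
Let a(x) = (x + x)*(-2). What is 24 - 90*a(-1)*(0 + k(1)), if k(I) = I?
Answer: -336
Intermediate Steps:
a(x) = -4*x (a(x) = (2*x)*(-2) = -4*x)
24 - 90*a(-1)*(0 + k(1)) = 24 - 90*(-4*(-1))*(0 + 1) = 24 - 360 = -336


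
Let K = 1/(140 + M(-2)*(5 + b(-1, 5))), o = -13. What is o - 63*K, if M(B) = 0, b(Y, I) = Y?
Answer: -269/20 ≈ -13.450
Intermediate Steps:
K = 1/140 (K = 1/(140 + 0*(5 - 1)) = 1/(140 + 0*4) = 1/(140 + 0) = 1/140 ≈ 0.0071429)
o - 63*K = -13 - 63*1/140 = -13 - 9/20 = -269/20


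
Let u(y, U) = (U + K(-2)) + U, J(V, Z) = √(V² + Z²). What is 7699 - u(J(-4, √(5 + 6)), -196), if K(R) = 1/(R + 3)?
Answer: 8090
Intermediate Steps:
K(R) = 1/(3 + R)
u(y, U) = 1 + 2*U (u(y, U) = (U + 1/(3 - 2)) + U = (U + 1/1) + U = (U + 1) + U = (1 + U) + U = 1 + 2*U)
7699 - u(J(-4, √(5 + 6)), -196) = 7699 - (1 + 2*(-196)) = 7699 - (1 - 392) = 7699 - 1*(-391) = 7699 + 391 = 8090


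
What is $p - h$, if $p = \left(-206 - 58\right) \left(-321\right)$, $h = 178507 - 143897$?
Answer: $50134$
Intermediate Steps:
$h = 34610$ ($h = 178507 - 143897 = 34610$)
$p = 84744$ ($p = \left(-264\right) \left(-321\right) = 84744$)
$p - h = 84744 - 34610 = 50134$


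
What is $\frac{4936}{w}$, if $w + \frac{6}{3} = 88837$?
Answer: $\frac{4936}{88835} \approx 0.055564$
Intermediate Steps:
$w = 88835$ ($w = -2 + 88837 = 88835$)
$\frac{4936}{w} = \frac{4936}{88835}$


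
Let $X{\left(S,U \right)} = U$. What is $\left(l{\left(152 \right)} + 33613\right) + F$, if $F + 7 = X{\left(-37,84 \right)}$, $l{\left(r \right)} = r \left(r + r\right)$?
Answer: $79898$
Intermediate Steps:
$l{\left(r \right)} = 2 r^{2}$ ($l{\left(r \right)} = r 2 r = 2 r^{2}$)
$F = 77$ ($F = -7 + 84 = 77$)
$\left(l{\left(152 \right)} + 33613\right) + F = \left(2 \cdot 152^{2} + 33613\right) + 77 = \left(2 \cdot 23104 + 33613\right) + 77 = \left(46208 + 33613\right) + 77 = 79821 + 77 = 79898$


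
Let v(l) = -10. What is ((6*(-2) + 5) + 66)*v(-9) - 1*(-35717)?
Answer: 35127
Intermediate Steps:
((6*(-2) + 5) + 66)*v(-9) - 1*(-35717) = ((6*(-2) + 5) + 66)*(-10) - 1*(-35717) = ((-12 + 5) + 66)*(-10) + 35717 = (-7 + 66)*(-10) + 35717 = 59*(-10) + 35717 = -590 + 35717 = 35127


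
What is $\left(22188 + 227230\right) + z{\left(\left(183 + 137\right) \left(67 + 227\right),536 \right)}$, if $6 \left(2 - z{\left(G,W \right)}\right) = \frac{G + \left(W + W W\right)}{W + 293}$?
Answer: $\frac{206705528}{829} \approx 2.4934 \cdot 10^{5}$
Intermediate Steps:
$z{\left(G,W \right)} = 2 - \frac{G + W + W^{2}}{6 \left(293 + W\right)}$ ($z{\left(G,W \right)} = 2 - \frac{\left(G + \left(W + W W\right)\right) \frac{1}{W + 293}}{6} = 2 - \frac{\left(G + \left(W + W^{2}\right)\right) \frac{1}{293 + W}}{6} = 2 - \frac{\left(G + W + W^{2}\right) \frac{1}{293 + W}}{6} = 2 - \frac{\frac{1}{293 + W} \left(G + W + W^{2}\right)}{6} = 2 - \frac{G + W + W^{2}}{6 \left(293 + W\right)}$)
$\left(22188 + 227230\right) + z{\left(\left(183 + 137\right) \left(67 + 227\right),536 \right)} = \left(22188 + 227230\right) + \frac{3516 - \left(183 + 137\right) \left(67 + 227\right) - 536^{2} + 11 \cdot 536}{6 \left(293 + 536\right)} = 249418 + \frac{3516 - 320 \cdot 294 - 287296 + 5896}{6 \cdot 829} = 249418 + \frac{1}{6} \cdot \frac{1}{829} \left(3516 - 94080 - 287296 + 5896\right) = 249418 + \frac{1}{6} \cdot \frac{1}{829} \left(-371964\right) = 249418 - \frac{61994}{829} = \frac{206705528}{829}$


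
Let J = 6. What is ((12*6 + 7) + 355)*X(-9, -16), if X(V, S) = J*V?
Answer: -23436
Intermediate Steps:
X(V, S) = 6*V
((12*6 + 7) + 355)*X(-9, -16) = ((12*6 + 7) + 355)*(6*(-9)) = ((72 + 7) + 355)*(-54) = (79 + 355)*(-54) = 434*(-54) = -23436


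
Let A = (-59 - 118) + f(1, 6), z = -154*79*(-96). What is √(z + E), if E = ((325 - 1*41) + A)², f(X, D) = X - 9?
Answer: √1177737 ≈ 1085.2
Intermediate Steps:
f(X, D) = -9 + X
z = 1167936 (z = -12166*(-96) = 1167936)
A = -185 (A = (-59 - 118) + (-9 + 1) = -177 - 8 = -185)
E = 9801 (E = ((325 - 1*41) - 185)² = ((325 - 41) - 185)² = (284 - 185)² = 99² = 9801)
√(z + E) = √(1167936 + 9801) = √1177737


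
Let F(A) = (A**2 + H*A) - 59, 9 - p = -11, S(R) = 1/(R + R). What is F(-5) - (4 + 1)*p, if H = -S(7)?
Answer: -1871/14 ≈ -133.64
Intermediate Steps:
S(R) = 1/(2*R)
p = 20 (p = 9 - 1*(-11) = 9 + 11 = 20)
H = -1/14 (H = -1/(2*7) = -1*1/14 = -1/14 ≈ -0.071429)
F(A) = -59 + A**2 - A/14 (F(A) = (A**2 - A/14) - 59 = -59 + A**2 - A/14)
F(-5) - (4 + 1)*p = (-59 + (-5)**2 - 1/14*(-5)) - (4 + 1)*20 = (-59 + 25 + 5/14) - 5*20 = -471/14 - 1*100 = -471/14 - 100 = -1871/14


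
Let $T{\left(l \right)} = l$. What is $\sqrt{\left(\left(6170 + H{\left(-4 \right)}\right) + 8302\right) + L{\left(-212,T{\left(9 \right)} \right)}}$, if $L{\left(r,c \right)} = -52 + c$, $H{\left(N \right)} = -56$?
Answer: $3 \sqrt{1597} \approx 119.89$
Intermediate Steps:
$\sqrt{\left(\left(6170 + H{\left(-4 \right)}\right) + 8302\right) + L{\left(-212,T{\left(9 \right)} \right)}} = \sqrt{\left(\left(6170 - 56\right) + 8302\right) + \left(-52 + 9\right)} = \sqrt{\left(6114 + 8302\right) - 43} = \sqrt{14416 - 43} = \sqrt{14373} = 3 \sqrt{1597}$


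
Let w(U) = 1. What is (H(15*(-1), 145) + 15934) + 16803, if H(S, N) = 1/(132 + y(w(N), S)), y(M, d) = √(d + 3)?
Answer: 47566872/1453 - I*√3/8718 ≈ 32737.0 - 0.00019868*I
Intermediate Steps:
y(M, d) = √(3 + d)
H(S, N) = 1/(132 + √(3 + S))
(H(15*(-1), 145) + 15934) + 16803 = (1/(132 + √(3 + 15*(-1))) + 15934) + 16803 = (1/(132 + √(3 - 15)) + 15934) + 16803 = (1/(132 + √(-12)) + 15934) + 16803 = (1/(132 + 2*I*√3) + 15934) + 16803 = (15934 + 1/(132 + 2*I*√3)) + 16803 = 32737 + 1/(132 + 2*I*√3)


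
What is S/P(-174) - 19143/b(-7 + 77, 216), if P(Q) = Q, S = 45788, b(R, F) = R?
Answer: -3268021/6090 ≈ -536.62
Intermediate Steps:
S/P(-174) - 19143/b(-7 + 77, 216) = 45788/(-174) - 19143/(-7 + 77) = 45788*(-1/174) - 19143/70 = -22894/87 - 19143*1/70 = -22894/87 - 19143/70 = -3268021/6090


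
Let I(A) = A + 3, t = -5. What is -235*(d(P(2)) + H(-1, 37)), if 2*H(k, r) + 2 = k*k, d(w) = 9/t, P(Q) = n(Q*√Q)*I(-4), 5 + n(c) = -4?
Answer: 1081/2 ≈ 540.50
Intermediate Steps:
n(c) = -9 (n(c) = -5 - 4 = -9)
I(A) = 3 + A
P(Q) = 9 (P(Q) = -9*(3 - 4) = -9*(-1) = 9)
d(w) = -9/5 (d(w) = 9/(-5) = 9*(-⅕) = -9/5)
H(k, r) = -1 + k²/2 (H(k, r) = -1 + (k*k)/2 = -1 + k²/2)
-235*(d(P(2)) + H(-1, 37)) = -235*(-9/5 + (-1 + (½)*(-1)²)) = -235*(-9/5 + (-1 + (½)*1)) = -235*(-9/5 + (-1 + ½)) = -235*(-9/5 - ½) = -235*(-23/10) = 1081/2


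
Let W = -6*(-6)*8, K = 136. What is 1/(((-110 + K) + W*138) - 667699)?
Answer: -1/627929 ≈ -1.5925e-6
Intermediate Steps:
W = 288 (W = 36*8 = 288)
1/(((-110 + K) + W*138) - 667699) = 1/(((-110 + 136) + 288*138) - 667699) = 1/((26 + 39744) - 667699) = 1/(39770 - 667699) = 1/(-627929) = -1/627929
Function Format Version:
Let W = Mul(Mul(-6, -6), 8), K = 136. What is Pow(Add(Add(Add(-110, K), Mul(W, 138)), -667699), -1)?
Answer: Rational(-1, 627929) ≈ -1.5925e-6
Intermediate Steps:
W = 288 (W = Mul(36, 8) = 288)
Pow(Add(Add(Add(-110, K), Mul(W, 138)), -667699), -1) = Pow(Add(Add(Add(-110, 136), Mul(288, 138)), -667699), -1) = Pow(Add(Add(26, 39744), -667699), -1) = Pow(Add(39770, -667699), -1) = Pow(-627929, -1) = Rational(-1, 627929)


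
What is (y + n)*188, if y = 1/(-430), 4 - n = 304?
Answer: -12126094/215 ≈ -56400.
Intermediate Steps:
n = -300 (n = 4 - 1*304 = 4 - 304 = -300)
y = -1/430 ≈ -0.0023256
(y + n)*188 = (-1/430 - 300)*188 = -129001/430*188 = -12126094/215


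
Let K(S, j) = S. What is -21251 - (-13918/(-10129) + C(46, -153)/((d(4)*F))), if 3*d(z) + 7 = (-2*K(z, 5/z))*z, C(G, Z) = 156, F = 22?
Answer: -2367857493/111419 ≈ -21252.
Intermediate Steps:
d(z) = -7/3 - 2*z**2/3 (d(z) = -7/3 + ((-2*z)*z)/3 = -7/3 + (-2*z**2)/3 = -7/3 - 2*z**2/3)
-21251 - (-13918/(-10129) + C(46, -153)/((d(4)*F))) = -21251 - (-13918/(-10129) + 156/(((-7/3 - 2/3*4**2)*22))) = -21251 - (-13918*(-1/10129) + 156/(((-7/3 - 2/3*16)*22))) = -21251 - (13918/10129 + 156/(((-7/3 - 32/3)*22))) = -21251 - (13918/10129 + 156/((-13*22))) = -21251 - (13918/10129 + 156/(-286)) = -21251 - (13918/10129 + 156*(-1/286)) = -21251 - (13918/10129 - 6/11) = -21251 - 1*92324/111419 = -21251 - 92324/111419 = -2367857493/111419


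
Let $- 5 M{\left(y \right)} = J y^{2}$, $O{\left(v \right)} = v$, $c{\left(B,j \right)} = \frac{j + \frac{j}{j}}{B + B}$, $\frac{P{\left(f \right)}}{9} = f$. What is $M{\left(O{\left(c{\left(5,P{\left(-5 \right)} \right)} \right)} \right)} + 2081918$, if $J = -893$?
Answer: $\frac{260671962}{125} \approx 2.0854 \cdot 10^{6}$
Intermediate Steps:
$P{\left(f \right)} = 9 f$
$c{\left(B,j \right)} = \frac{1 + j}{2 B}$ ($c{\left(B,j \right)} = \frac{j + 1}{2 B} = \left(1 + j\right) \frac{1}{2 B} = \frac{1 + j}{2 B}$)
$M{\left(y \right)} = \frac{893 y^{2}}{5}$ ($M{\left(y \right)} = - \frac{\left(-893\right) y^{2}}{5} = \frac{893 y^{2}}{5}$)
$M{\left(O{\left(c{\left(5,P{\left(-5 \right)} \right)} \right)} \right)} + 2081918 = \frac{893 \left(\frac{1 + 9 \left(-5\right)}{2 \cdot 5}\right)^{2}}{5} + 2081918 = \frac{893 \left(\frac{1}{2} \cdot \frac{1}{5} \left(1 - 45\right)\right)^{2}}{5} + 2081918 = \frac{893 \left(\frac{1}{2} \cdot \frac{1}{5} \left(-44\right)\right)^{2}}{5} + 2081918 = \frac{893 \left(- \frac{22}{5}\right)^{2}}{5} + 2081918 = \frac{893}{5} \cdot \frac{484}{25} + 2081918 = \frac{432212}{125} + 2081918 = \frac{260671962}{125}$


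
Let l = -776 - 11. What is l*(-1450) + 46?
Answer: 1141196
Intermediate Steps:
l = -787
l*(-1450) + 46 = -787*(-1450) + 46 = 1141150 + 46 = 1141196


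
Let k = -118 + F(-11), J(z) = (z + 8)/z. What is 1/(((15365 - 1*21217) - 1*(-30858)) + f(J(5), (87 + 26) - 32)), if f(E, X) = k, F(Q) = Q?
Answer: 1/24877 ≈ 4.0198e-5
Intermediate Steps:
J(z) = (8 + z)/z
k = -129 (k = -118 - 11 = -129)
f(E, X) = -129
1/(((15365 - 1*21217) - 1*(-30858)) + f(J(5), (87 + 26) - 32)) = 1/(((15365 - 1*21217) - 1*(-30858)) - 129) = 1/(((15365 - 21217) + 30858) - 129) = 1/((-5852 + 30858) - 129) = 1/(25006 - 129) = 1/24877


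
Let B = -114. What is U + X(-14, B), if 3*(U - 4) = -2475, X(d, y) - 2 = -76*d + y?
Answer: 131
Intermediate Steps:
X(d, y) = 2 + y - 76*d (X(d, y) = 2 + (-76*d + y) = 2 + (y - 76*d) = 2 + y - 76*d)
U = -821 (U = 4 + (⅓)*(-2475) = 4 - 825 = -821)
U + X(-14, B) = -821 + (2 - 114 - 76*(-14)) = -821 + (2 - 114 + 1064) = -821 + 952 = 131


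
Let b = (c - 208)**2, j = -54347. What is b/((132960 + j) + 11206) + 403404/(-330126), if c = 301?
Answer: -5563014017/4941931199 ≈ -1.1257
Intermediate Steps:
b = 8649 (b = (301 - 208)**2 = 93**2 = 8649)
b/((132960 + j) + 11206) + 403404/(-330126) = 8649/((132960 - 54347) + 11206) + 403404/(-330126) = 8649/(78613 + 11206) + 403404*(-1/330126) = 8649/89819 - 67234/55021 = -5563014017/4941931199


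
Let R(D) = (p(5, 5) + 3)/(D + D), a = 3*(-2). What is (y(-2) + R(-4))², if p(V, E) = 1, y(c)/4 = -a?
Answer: 2209/4 ≈ 552.25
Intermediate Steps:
a = -6
y(c) = 24 (y(c) = 4*(-1*(-6)) = 4*6 = 24)
R(D) = 2/D (R(D) = (1 + 3)/(D + D) = 4/((2*D)) = 4*(1/(2*D)) = 2/D)
(y(-2) + R(-4))² = (24 + 2/(-4))² = (24 + 2*(-¼))² = (24 - ½)² = (47/2)² = 2209/4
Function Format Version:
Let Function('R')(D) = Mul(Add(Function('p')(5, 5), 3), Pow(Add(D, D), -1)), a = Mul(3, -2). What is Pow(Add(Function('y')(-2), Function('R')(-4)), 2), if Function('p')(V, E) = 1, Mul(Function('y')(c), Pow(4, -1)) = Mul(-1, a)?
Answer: Rational(2209, 4) ≈ 552.25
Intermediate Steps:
a = -6
Function('y')(c) = 24 (Function('y')(c) = Mul(4, Mul(-1, -6)) = Mul(4, 6) = 24)
Function('R')(D) = Mul(2, Pow(D, -1)) (Function('R')(D) = Mul(Add(1, 3), Pow(Add(D, D), -1)) = Mul(4, Pow(Mul(2, D), -1)) = Mul(4, Mul(Rational(1, 2), Pow(D, -1))) = Mul(2, Pow(D, -1)))
Pow(Add(Function('y')(-2), Function('R')(-4)), 2) = Pow(Add(24, Mul(2, Pow(-4, -1))), 2) = Pow(Add(24, Mul(2, Rational(-1, 4))), 2) = Pow(Add(24, Rational(-1, 2)), 2) = Pow(Rational(47, 2), 2) = Rational(2209, 4)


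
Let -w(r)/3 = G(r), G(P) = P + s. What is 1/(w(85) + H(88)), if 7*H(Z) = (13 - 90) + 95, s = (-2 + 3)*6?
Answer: -7/1893 ≈ -0.0036978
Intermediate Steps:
s = 6 (s = 1*6 = 6)
H(Z) = 18/7 (H(Z) = ((13 - 90) + 95)/7 = (-77 + 95)/7 = (1/7)*18 = 18/7)
G(P) = 6 + P (G(P) = P + 6 = 6 + P)
w(r) = -18 - 3*r (w(r) = -3*(6 + r) = -18 - 3*r)
1/(w(85) + H(88)) = 1/((-18 - 3*85) + 18/7) = 1/((-18 - 255) + 18/7) = 1/(-273 + 18/7) = 1/(-1893/7) = -7/1893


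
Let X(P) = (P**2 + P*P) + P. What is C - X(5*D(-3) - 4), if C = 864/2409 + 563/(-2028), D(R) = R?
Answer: -1144692277/1628484 ≈ -702.92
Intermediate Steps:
X(P) = P + 2*P**2 (X(P) = (P**2 + P**2) + P = 2*P**2 + P = P + 2*P**2)
C = 131975/1628484 (C = 864*(1/2409) + 563*(-1/2028) = 288/803 - 563/2028 = 131975/1628484 ≈ 0.081042)
C - X(5*D(-3) - 4) = 131975/1628484 - (5*(-3) - 4)*(1 + 2*(5*(-3) - 4)) = 131975/1628484 - (-15 - 4)*(1 + 2*(-15 - 4)) = 131975/1628484 - (-19)*(1 + 2*(-19)) = 131975/1628484 - (-19)*(1 - 38) = 131975/1628484 - (-19)*(-37) = 131975/1628484 - 1*703 = 131975/1628484 - 703 = -1144692277/1628484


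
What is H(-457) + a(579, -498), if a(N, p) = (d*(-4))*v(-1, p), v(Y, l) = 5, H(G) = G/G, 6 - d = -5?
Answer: -219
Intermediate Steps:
d = 11 (d = 6 - 1*(-5) = 6 + 5 = 11)
H(G) = 1
a(N, p) = -220 (a(N, p) = (11*(-4))*5 = -44*5 = -220)
H(-457) + a(579, -498) = 1 - 220 = -219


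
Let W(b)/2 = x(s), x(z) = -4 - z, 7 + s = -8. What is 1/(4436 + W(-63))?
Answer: 1/4458 ≈ 0.00022432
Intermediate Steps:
s = -15 (s = -7 - 8 = -15)
W(b) = 22 (W(b) = 2*(-4 - 1*(-15)) = 2*(-4 + 15) = 2*11 = 22)
1/(4436 + W(-63)) = 1/(4436 + 22) = 1/4458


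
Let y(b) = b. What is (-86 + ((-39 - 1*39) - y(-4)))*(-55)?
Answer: 8800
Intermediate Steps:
(-86 + ((-39 - 1*39) - y(-4)))*(-55) = (-86 + ((-39 - 1*39) - 1*(-4)))*(-55) = (-86 + ((-39 - 39) + 4))*(-55) = (-86 + (-78 + 4))*(-55) = (-86 - 74)*(-55) = -160*(-55) = 8800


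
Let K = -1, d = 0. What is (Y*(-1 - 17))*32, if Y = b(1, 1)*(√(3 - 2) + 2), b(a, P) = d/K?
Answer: 0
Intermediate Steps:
b(a, P) = 0 (b(a, P) = 0/(-1) = 0*(-1) = 0)
Y = 0 (Y = 0*(√(3 - 2) + 2) = 0*(√1 + 2) = 0*(1 + 2) = 0*3 = 0)
(Y*(-1 - 17))*32 = (0*(-1 - 17))*32 = (0*(-18))*32 = 0*32 = 0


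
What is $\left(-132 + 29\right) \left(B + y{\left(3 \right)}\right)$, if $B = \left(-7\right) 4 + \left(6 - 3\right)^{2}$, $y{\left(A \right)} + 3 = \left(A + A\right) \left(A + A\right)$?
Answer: $-1442$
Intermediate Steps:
$y{\left(A \right)} = -3 + 4 A^{2}$ ($y{\left(A \right)} = -3 + \left(A + A\right) \left(A + A\right) = -3 + 2 A 2 A = -3 + 4 A^{2}$)
$B = -19$ ($B = -28 + 3^{2} = -28 + 9 = -19$)
$\left(-132 + 29\right) \left(B + y{\left(3 \right)}\right) = \left(-132 + 29\right) \left(-19 - \left(3 - 4 \cdot 3^{2}\right)\right) = - 103 \left(-19 + \left(-3 + 4 \cdot 9\right)\right) = - 103 \left(-19 + \left(-3 + 36\right)\right) = - 103 \left(-19 + 33\right) = \left(-103\right) 14 = -1442$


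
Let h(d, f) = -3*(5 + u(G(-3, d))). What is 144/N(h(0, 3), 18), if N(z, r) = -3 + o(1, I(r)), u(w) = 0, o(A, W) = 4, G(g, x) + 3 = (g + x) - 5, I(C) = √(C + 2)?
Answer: 144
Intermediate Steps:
I(C) = √(2 + C)
G(g, x) = -8 + g + x (G(g, x) = -3 + ((g + x) - 5) = -3 + (-5 + g + x) = -8 + g + x)
h(d, f) = -15 (h(d, f) = -3*(5 + 0) = -3*5 = -15)
N(z, r) = 1 (N(z, r) = -3 + 4 = 1)
144/N(h(0, 3), 18) = 144/1 = 144*1 = 144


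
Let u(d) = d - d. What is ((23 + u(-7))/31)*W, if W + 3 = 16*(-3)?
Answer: -1173/31 ≈ -37.839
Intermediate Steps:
u(d) = 0
W = -51 (W = -3 + 16*(-3) = -3 - 48 = -51)
((23 + u(-7))/31)*W = ((23 + 0)/31)*(-51) = (23*(1/31))*(-51) = (23/31)*(-51) = -1173/31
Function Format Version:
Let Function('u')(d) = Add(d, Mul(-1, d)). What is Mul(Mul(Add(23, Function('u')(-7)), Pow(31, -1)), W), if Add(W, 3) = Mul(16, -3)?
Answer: Rational(-1173, 31) ≈ -37.839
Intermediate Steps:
Function('u')(d) = 0
W = -51 (W = Add(-3, Mul(16, -3)) = Add(-3, -48) = -51)
Mul(Mul(Add(23, Function('u')(-7)), Pow(31, -1)), W) = Mul(Mul(Add(23, 0), Pow(31, -1)), -51) = Mul(Mul(23, Rational(1, 31)), -51) = Mul(Rational(23, 31), -51) = Rational(-1173, 31)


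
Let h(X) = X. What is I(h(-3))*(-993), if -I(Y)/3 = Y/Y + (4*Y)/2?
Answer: -14895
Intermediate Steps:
I(Y) = -3 - 6*Y (I(Y) = -3*(Y/Y + (4*Y)/2) = -3*(1 + (4*Y)*(1/2)) = -3*(1 + 2*Y) = -3 - 6*Y)
I(h(-3))*(-993) = (-3 - 6*(-3))*(-993) = (-3 + 18)*(-993) = 15*(-993) = -14895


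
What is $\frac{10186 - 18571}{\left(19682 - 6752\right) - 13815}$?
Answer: $\frac{559}{59} \approx 9.4746$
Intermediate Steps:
$\frac{10186 - 18571}{\left(19682 - 6752\right) - 13815} = \frac{10186 - 18571}{12930 - 13815} = - \frac{8385}{-885} = \left(-8385\right) \left(- \frac{1}{885}\right) = \frac{559}{59}$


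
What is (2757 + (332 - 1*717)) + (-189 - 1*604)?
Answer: 1579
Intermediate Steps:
(2757 + (332 - 1*717)) + (-189 - 1*604) = (2757 + (332 - 717)) + (-189 - 604) = (2757 - 385) - 793 = 2372 - 793 = 1579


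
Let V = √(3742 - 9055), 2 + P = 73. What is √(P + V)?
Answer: √(71 + I*√5313) ≈ 9.2939 + 3.9214*I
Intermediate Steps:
P = 71 (P = -2 + 73 = 71)
V = I*√5313 (V = √(-5313) = I*√5313 ≈ 72.89*I)
√(P + V) = √(71 + I*√5313)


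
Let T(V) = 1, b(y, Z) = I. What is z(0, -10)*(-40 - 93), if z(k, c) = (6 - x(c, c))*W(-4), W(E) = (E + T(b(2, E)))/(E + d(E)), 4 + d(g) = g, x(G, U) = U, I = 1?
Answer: -532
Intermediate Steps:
b(y, Z) = 1
d(g) = -4 + g
W(E) = (1 + E)/(-4 + 2*E) (W(E) = (E + 1)/(E + (-4 + E)) = (1 + E)/(-4 + 2*E))
z(k, c) = 3/2 - c/4 (z(k, c) = (6 - c)*((1 - 4)/(2*(-2 - 4))) = (6 - c)*((½)*(-3)/(-6)) = (6 - c)*((½)*(-⅙)*(-3)) = (6 - c)*(¼) = 3/2 - c/4)
z(0, -10)*(-40 - 93) = (3/2 - ¼*(-10))*(-40 - 93) = (3/2 + 5/2)*(-133) = 4*(-133) = -532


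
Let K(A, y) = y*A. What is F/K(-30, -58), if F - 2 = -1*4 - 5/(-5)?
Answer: -1/1740 ≈ -0.00057471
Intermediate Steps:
K(A, y) = A*y
F = -1 (F = 2 + (-1*4 - 5/(-5)) = 2 + (-4 - 5*(-⅕)) = 2 + (-4 + 1) = 2 - 3 = -1)
F/K(-30, -58) = -1/((-30*(-58))) = -1/1740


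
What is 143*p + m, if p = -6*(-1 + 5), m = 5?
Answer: -3427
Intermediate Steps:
p = -24 (p = -6*4 = -24)
143*p + m = 143*(-24) + 5 = -3432 + 5 = -3427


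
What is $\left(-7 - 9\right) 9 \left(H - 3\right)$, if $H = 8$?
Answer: $-720$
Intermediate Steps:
$\left(-7 - 9\right) 9 \left(H - 3\right) = \left(-7 - 9\right) 9 \left(8 - 3\right) = \left(-7 - 9\right) 9 \cdot 5 = \left(-16\right) 9 \cdot 5 = \left(-144\right) 5 = -720$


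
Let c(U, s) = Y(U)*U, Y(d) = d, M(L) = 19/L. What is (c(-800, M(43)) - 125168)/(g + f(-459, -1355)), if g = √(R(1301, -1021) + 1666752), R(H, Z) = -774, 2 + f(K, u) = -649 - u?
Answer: -181220864/585181 + 257416*√1665978/585181 ≈ 258.10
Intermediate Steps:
f(K, u) = -651 - u (f(K, u) = -2 + (-649 - u) = -651 - u)
c(U, s) = U² (c(U, s) = U*U = U²)
g = √1665978 (g = √(-774 + 1666752) = √1665978 ≈ 1290.7)
(c(-800, M(43)) - 125168)/(g + f(-459, -1355)) = ((-800)² - 125168)/(√1665978 + (-651 - 1*(-1355))) = (640000 - 125168)/(√1665978 + (-651 + 1355)) = 514832/(√1665978 + 704) = 514832/(704 + √1665978)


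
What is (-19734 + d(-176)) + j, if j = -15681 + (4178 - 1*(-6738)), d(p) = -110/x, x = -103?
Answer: -2523287/103 ≈ -24498.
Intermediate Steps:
d(p) = 110/103 (d(p) = -110/(-103) = -110*(-1/103) = 110/103)
j = -4765 (j = -15681 + (4178 + 6738) = -15681 + 10916 = -4765)
(-19734 + d(-176)) + j = (-19734 + 110/103) - 4765 = -2032492/103 - 4765 = -2523287/103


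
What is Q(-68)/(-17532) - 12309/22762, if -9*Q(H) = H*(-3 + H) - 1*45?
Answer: -916670923/1795785228 ≈ -0.51046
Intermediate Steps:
Q(H) = 5 - H*(-3 + H)/9 (Q(H) = -(H*(-3 + H) - 1*45)/9 = -(H*(-3 + H) - 45)/9 = -(-45 + H*(-3 + H))/9 = 5 - H*(-3 + H)/9)
Q(-68)/(-17532) - 12309/22762 = (5 - ⅑*(-68)² + (⅓)*(-68))/(-17532) - 12309/22762 = (5 - ⅑*4624 - 68/3)*(-1/17532) - 12309*1/22762 = (5 - 4624/9 - 68/3)*(-1/17532) - 12309/22762 = -4783/9*(-1/17532) - 12309/22762 = 4783/157788 - 12309/22762 = -916670923/1795785228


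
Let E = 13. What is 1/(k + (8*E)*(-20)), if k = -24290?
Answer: -1/26370 ≈ -3.7922e-5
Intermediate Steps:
1/(k + (8*E)*(-20)) = 1/(-24290 + (8*13)*(-20)) = 1/(-24290 + 104*(-20)) = 1/(-24290 - 2080) = 1/(-26370) = -1/26370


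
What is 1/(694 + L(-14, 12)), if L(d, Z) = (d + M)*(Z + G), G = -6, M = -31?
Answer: 1/424 ≈ 0.0023585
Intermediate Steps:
L(d, Z) = (-31 + d)*(-6 + Z) (L(d, Z) = (d - 31)*(Z - 6) = (-31 + d)*(-6 + Z))
1/(694 + L(-14, 12)) = 1/(694 + (186 - 31*12 - 6*(-14) + 12*(-14))) = 1/(694 + (186 - 372 + 84 - 168)) = 1/(694 - 270) = 1/424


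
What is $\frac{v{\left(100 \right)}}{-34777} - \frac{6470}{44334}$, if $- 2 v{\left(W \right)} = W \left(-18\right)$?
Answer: $- \frac{132453895}{770901759} \approx -0.17182$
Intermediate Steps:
$v{\left(W \right)} = 9 W$ ($v{\left(W \right)} = - \frac{W \left(-18\right)}{2} = - \frac{\left(-18\right) W}{2} = 9 W$)
$\frac{v{\left(100 \right)}}{-34777} - \frac{6470}{44334} = \frac{9 \cdot 100}{-34777} - \frac{6470}{44334} = 900 \left(- \frac{1}{34777}\right) - \frac{3235}{22167} = - \frac{900}{34777} - \frac{3235}{22167} = - \frac{132453895}{770901759}$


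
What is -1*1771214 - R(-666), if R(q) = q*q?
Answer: -2214770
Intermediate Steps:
R(q) = q²
-1*1771214 - R(-666) = -1*1771214 - 1*(-666)² = -1771214 - 1*443556 = -1771214 - 443556 = -2214770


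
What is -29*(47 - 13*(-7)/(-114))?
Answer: -152743/114 ≈ -1339.9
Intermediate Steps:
-29*(47 - 13*(-7)/(-114)) = -29*(47 + 91*(-1/114)) = -29*(47 - 91/114) = -29*5267/114 = -152743/114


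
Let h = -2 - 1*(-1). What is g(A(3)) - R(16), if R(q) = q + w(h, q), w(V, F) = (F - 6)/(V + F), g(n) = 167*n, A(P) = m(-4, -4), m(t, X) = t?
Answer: -2054/3 ≈ -684.67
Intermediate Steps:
A(P) = -4
h = -1 (h = -2 + 1 = -1)
w(V, F) = (-6 + F)/(F + V)
R(q) = q + (-6 + q)/(-1 + q) (R(q) = q + (-6 + q)/(q - 1) = q + (-6 + q)/(-1 + q))
g(A(3)) - R(16) = 167*(-4) - (-6 + 16²)/(-1 + 16) = -668 - (-6 + 256)/15 = -668 - 250/15 = -668 - 1*50/3 = -668 - 50/3 = -2054/3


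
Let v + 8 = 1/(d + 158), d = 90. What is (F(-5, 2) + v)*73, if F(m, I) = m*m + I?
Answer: 344049/248 ≈ 1387.3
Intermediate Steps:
v = -1983/248 (v = -8 + 1/(90 + 158) = -8 + 1/248 = -1983/248 ≈ -7.9960)
F(m, I) = I + m**2 (F(m, I) = m**2 + I = I + m**2)
(F(-5, 2) + v)*73 = ((2 + (-5)**2) - 1983/248)*73 = ((2 + 25) - 1983/248)*73 = (27 - 1983/248)*73 = (4713/248)*73 = 344049/248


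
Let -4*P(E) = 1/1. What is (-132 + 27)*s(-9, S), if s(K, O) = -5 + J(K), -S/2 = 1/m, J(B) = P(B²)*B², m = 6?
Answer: 10605/4 ≈ 2651.3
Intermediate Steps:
P(E) = -¼ (P(E) = -¼/1 = -¼*1 = -¼)
J(B) = -B²/4
S = -⅓ (S = -2/6 = -2*⅙ = -⅓ ≈ -0.33333)
s(K, O) = -5 - K²/4
(-132 + 27)*s(-9, S) = (-132 + 27)*(-5 - ¼*(-9)²) = -105*(-5 - ¼*81) = -105*(-5 - 81/4) = -105*(-101/4) = 10605/4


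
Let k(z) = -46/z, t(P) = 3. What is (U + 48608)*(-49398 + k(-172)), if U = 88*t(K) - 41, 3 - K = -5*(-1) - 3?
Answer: -207444098355/86 ≈ -2.4121e+9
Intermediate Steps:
K = 1 (K = 3 - (-5*(-1) - 3) = 3 - (5 - 3) = 3 - 1*2 = 3 - 2 = 1)
U = 223 (U = 88*3 - 41 = 264 - 41 = 223)
(U + 48608)*(-49398 + k(-172)) = (223 + 48608)*(-49398 - 46/(-172)) = 48831*(-49398 - 46*(-1/172)) = 48831*(-49398 + 23/86) = 48831*(-4248205/86) = -207444098355/86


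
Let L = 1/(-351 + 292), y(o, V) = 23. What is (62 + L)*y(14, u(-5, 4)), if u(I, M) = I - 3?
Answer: 84111/59 ≈ 1425.6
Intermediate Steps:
u(I, M) = -3 + I
L = -1/59 (L = 1/(-59) = -1/59 ≈ -0.016949)
(62 + L)*y(14, u(-5, 4)) = (62 - 1/59)*23 = (3657/59)*23 = 84111/59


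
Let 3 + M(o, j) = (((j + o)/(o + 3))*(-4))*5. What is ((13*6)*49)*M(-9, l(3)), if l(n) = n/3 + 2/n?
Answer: -314678/3 ≈ -1.0489e+5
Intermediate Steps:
l(n) = 2/n + n/3 (l(n) = n*(⅓) + 2/n = n/3 + 2/n = 2/n + n/3)
M(o, j) = -3 - 20*(j + o)/(3 + o) (M(o, j) = -3 + (((j + o)/(o + 3))*(-4))*5 = -3 + (((j + o)/(3 + o))*(-4))*5 = -3 - 4*(j + o)/(3 + o)*5 = -3 - 20*(j + o)/(3 + o))
((13*6)*49)*M(-9, l(3)) = ((13*6)*49)*((-9 - 23*(-9) - 20*(2/3 + (⅓)*3))/(3 - 9)) = (78*49)*((-9 + 207 - 20*(2*(⅓) + 1))/(-6)) = 3822*(-(-9 + 207 - 20*(⅔ + 1))/6) = 3822*(-(-9 + 207 - 20*5/3)/6) = 3822*(-(-9 + 207 - 100/3)/6) = 3822*(-⅙*494/3) = 3822*(-247/9) = -314678/3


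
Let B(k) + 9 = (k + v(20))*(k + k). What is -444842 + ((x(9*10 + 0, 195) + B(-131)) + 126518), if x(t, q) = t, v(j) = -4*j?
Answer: -262961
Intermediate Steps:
B(k) = -9 + 2*k*(-80 + k) (B(k) = -9 + (k - 4*20)*(k + k) = -9 + (k - 80)*(2*k) = -9 + (-80 + k)*(2*k) = -9 + 2*k*(-80 + k))
-444842 + ((x(9*10 + 0, 195) + B(-131)) + 126518) = -444842 + (((9*10 + 0) + (-9 - 160*(-131) + 2*(-131)²)) + 126518) = -444842 + (((90 + 0) + (-9 + 20960 + 2*17161)) + 126518) = -444842 + ((90 + (-9 + 20960 + 34322)) + 126518) = -444842 + ((90 + 55273) + 126518) = -444842 + (55363 + 126518) = -444842 + 181881 = -262961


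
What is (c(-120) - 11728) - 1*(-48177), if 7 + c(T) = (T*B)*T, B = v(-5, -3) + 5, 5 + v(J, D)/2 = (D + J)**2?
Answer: 1807642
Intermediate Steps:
v(J, D) = -10 + 2*(D + J)**2
B = 123 (B = (-10 + 2*(-3 - 5)**2) + 5 = (-10 + 2*(-8)**2) + 5 = (-10 + 2*64) + 5 = (-10 + 128) + 5 = 118 + 5 = 123)
c(T) = -7 + 123*T**2 (c(T) = -7 + (T*123)*T = -7 + (123*T)*T = -7 + 123*T**2)
(c(-120) - 11728) - 1*(-48177) = ((-7 + 123*(-120)**2) - 11728) - 1*(-48177) = ((-7 + 123*14400) - 11728) + 48177 = ((-7 + 1771200) - 11728) + 48177 = (1771193 - 11728) + 48177 = 1759465 + 48177 = 1807642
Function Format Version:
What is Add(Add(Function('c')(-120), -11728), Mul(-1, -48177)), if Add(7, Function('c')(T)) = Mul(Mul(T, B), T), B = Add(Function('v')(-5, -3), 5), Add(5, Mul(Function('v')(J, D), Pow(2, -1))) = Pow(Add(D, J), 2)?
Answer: 1807642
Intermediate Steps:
Function('v')(J, D) = Add(-10, Mul(2, Pow(Add(D, J), 2)))
B = 123 (B = Add(Add(-10, Mul(2, Pow(Add(-3, -5), 2))), 5) = Add(Add(-10, Mul(2, Pow(-8, 2))), 5) = Add(Add(-10, Mul(2, 64)), 5) = Add(Add(-10, 128), 5) = Add(118, 5) = 123)
Function('c')(T) = Add(-7, Mul(123, Pow(T, 2))) (Function('c')(T) = Add(-7, Mul(Mul(T, 123), T)) = Add(-7, Mul(Mul(123, T), T)) = Add(-7, Mul(123, Pow(T, 2))))
Add(Add(Function('c')(-120), -11728), Mul(-1, -48177)) = Add(Add(Add(-7, Mul(123, Pow(-120, 2))), -11728), Mul(-1, -48177)) = Add(Add(Add(-7, Mul(123, 14400)), -11728), 48177) = Add(Add(Add(-7, 1771200), -11728), 48177) = Add(Add(1771193, -11728), 48177) = Add(1759465, 48177) = 1807642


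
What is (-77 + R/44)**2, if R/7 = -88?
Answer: 8281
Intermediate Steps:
R = -616 (R = 7*(-88) = -616)
(-77 + R/44)**2 = (-77 - 616/44)**2 = (-77 - 616*1/44)**2 = (-77 - 14)**2 = (-91)**2 = 8281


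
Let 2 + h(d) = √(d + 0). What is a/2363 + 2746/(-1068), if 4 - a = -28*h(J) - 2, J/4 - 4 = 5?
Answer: -3181387/1261842 ≈ -2.5212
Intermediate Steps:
J = 36 (J = 16 + 4*5 = 16 + 20 = 36)
h(d) = -2 + √d (h(d) = -2 + √(d + 0) = -2 + √d)
a = 118 (a = 4 - (-28*(-2 + √36) - 2) = 4 - (-28*(-2 + 6) - 2) = 4 - (-28*4 - 2) = 4 - (-112 - 2) = 4 - 1*(-114) = 4 + 114 = 118)
a/2363 + 2746/(-1068) = 118/2363 + 2746/(-1068) = 118*(1/2363) + 2746*(-1/1068) = 118/2363 - 1373/534 = -3181387/1261842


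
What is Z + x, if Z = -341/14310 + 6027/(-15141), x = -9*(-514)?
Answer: 6817778347/1473930 ≈ 4625.6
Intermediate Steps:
x = 4626
Z = -621833/1473930 (Z = -341*1/14310 + 6027*(-1/15141) = -341/14310 - 41/103 = -621833/1473930 ≈ -0.42189)
Z + x = -621833/1473930 + 4626 = 6817778347/1473930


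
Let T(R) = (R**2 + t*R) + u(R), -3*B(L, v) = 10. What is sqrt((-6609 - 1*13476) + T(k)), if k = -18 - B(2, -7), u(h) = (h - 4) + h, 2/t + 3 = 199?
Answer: I*sqrt(8777387)/21 ≈ 141.08*I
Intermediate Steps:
t = 1/98 (t = 2/(-3 + 199) = 2/196 = 2*(1/196) = 1/98 ≈ 0.010204)
u(h) = -4 + 2*h (u(h) = (-4 + h) + h = -4 + 2*h)
B(L, v) = -10/3 (B(L, v) = -1/3*10 = -10/3)
k = -44/3 (k = -18 - 1*(-10/3) = -18 + 10/3 = -44/3 ≈ -14.667)
T(R) = -4 + R**2 + 197*R/98 (T(R) = (R**2 + R/98) + (-4 + 2*R) = -4 + R**2 + 197*R/98)
sqrt((-6609 - 1*13476) + T(k)) = sqrt((-6609 - 1*13476) + (-4 + (-44/3)**2 + (197/98)*(-44/3))) = sqrt((-6609 - 13476) + (-4 + 1936/9 - 4334/147)) = sqrt(-20085 + 80098/441) = sqrt(-8777387/441) = I*sqrt(8777387)/21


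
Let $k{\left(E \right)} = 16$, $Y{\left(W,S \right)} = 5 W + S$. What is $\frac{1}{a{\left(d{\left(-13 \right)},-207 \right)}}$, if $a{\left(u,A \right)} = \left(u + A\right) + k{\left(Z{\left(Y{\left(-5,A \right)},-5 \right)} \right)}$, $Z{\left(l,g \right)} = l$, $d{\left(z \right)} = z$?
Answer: $- \frac{1}{204} \approx -0.004902$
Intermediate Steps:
$Y{\left(W,S \right)} = S + 5 W$
$a{\left(u,A \right)} = 16 + A + u$ ($a{\left(u,A \right)} = \left(u + A\right) + 16 = \left(A + u\right) + 16 = 16 + A + u$)
$\frac{1}{a{\left(d{\left(-13 \right)},-207 \right)}} = \frac{1}{16 - 207 - 13} = \frac{1}{-204} = - \frac{1}{204}$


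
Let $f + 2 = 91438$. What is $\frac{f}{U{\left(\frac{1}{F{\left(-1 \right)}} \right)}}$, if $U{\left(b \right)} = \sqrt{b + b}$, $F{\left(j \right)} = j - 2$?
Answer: $- 45718 i \sqrt{6} \approx - 1.1199 \cdot 10^{5} i$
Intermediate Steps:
$F{\left(j \right)} = -2 + j$ ($F{\left(j \right)} = j - 2 = -2 + j$)
$f = 91436$ ($f = -2 + 91438 = 91436$)
$U{\left(b \right)} = \sqrt{2} \sqrt{b}$ ($U{\left(b \right)} = \sqrt{2 b} = \sqrt{2} \sqrt{b}$)
$\frac{f}{U{\left(\frac{1}{F{\left(-1 \right)}} \right)}} = \frac{91436}{\sqrt{2} \sqrt{\frac{1}{-2 - 1}}} = \frac{91436}{\sqrt{2} \sqrt{\frac{1}{-3}}} = \frac{91436}{\sqrt{2} \sqrt{- \frac{1}{3}}} = \frac{91436}{\sqrt{2} \frac{i \sqrt{3}}{3}} = \frac{91436}{\frac{1}{3} i \sqrt{6}} = 91436 \left(- \frac{i \sqrt{6}}{2}\right) = - 45718 i \sqrt{6}$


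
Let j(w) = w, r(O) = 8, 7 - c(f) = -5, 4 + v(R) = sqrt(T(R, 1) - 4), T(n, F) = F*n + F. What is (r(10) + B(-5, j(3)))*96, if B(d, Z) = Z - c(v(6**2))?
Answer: -96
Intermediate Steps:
T(n, F) = F + F*n
v(R) = -4 + sqrt(-3 + R) (v(R) = -4 + sqrt(1*(1 + R) - 4) = -4 + sqrt((1 + R) - 4) = -4 + sqrt(-3 + R))
c(f) = 12 (c(f) = 7 - 1*(-5) = 7 + 5 = 12)
B(d, Z) = -12 + Z (B(d, Z) = Z - 1*12 = Z - 12 = -12 + Z)
(r(10) + B(-5, j(3)))*96 = (8 + (-12 + 3))*96 = (8 - 9)*96 = -1*96 = -96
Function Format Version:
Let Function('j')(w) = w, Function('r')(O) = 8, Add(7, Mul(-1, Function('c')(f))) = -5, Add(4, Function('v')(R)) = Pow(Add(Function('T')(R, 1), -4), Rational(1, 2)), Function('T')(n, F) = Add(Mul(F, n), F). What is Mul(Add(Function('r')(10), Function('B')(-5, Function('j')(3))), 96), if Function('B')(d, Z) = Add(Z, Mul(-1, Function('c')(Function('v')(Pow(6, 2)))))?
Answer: -96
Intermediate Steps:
Function('T')(n, F) = Add(F, Mul(F, n))
Function('v')(R) = Add(-4, Pow(Add(-3, R), Rational(1, 2))) (Function('v')(R) = Add(-4, Pow(Add(Mul(1, Add(1, R)), -4), Rational(1, 2))) = Add(-4, Pow(Add(Add(1, R), -4), Rational(1, 2))) = Add(-4, Pow(Add(-3, R), Rational(1, 2))))
Function('c')(f) = 12 (Function('c')(f) = Add(7, Mul(-1, -5)) = Add(7, 5) = 12)
Function('B')(d, Z) = Add(-12, Z) (Function('B')(d, Z) = Add(Z, Mul(-1, 12)) = Add(Z, -12) = Add(-12, Z))
Mul(Add(Function('r')(10), Function('B')(-5, Function('j')(3))), 96) = Mul(Add(8, Add(-12, 3)), 96) = Mul(Add(8, -9), 96) = Mul(-1, 96) = -96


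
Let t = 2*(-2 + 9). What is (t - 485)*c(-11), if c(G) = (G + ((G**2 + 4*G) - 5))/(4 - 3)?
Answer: -28731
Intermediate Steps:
t = 14 (t = 2*7 = 14)
c(G) = -5 + G**2 + 5*G (c(G) = (G + (-5 + G**2 + 4*G))/1 = (-5 + G**2 + 5*G)*1 = -5 + G**2 + 5*G)
(t - 485)*c(-11) = (14 - 485)*(-5 + (-11)**2 + 5*(-11)) = -471*(-5 + 121 - 55) = -471*61 = -28731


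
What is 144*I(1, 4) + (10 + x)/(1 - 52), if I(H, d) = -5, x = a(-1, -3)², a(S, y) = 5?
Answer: -36755/51 ≈ -720.69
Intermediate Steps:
x = 25 (x = 5² = 25)
144*I(1, 4) + (10 + x)/(1 - 52) = 144*(-5) + (10 + 25)/(1 - 52) = -720 + 35/(-51) = -720 + 35*(-1/51) = -720 - 35/51 = -36755/51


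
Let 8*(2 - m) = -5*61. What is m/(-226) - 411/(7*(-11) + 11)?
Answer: 120317/19888 ≈ 6.0497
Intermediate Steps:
m = 321/8 (m = 2 - (-5)*61/8 = 2 - ⅛*(-305) = 2 + 305/8 = 321/8 ≈ 40.125)
m/(-226) - 411/(7*(-11) + 11) = (321/8)/(-226) - 411/(7*(-11) + 11) = (321/8)*(-1/226) - 411/(-77 + 11) = -321/1808 - 411/(-66) = -321/1808 - 411*(-1/66) = -321/1808 + 137/22 = 120317/19888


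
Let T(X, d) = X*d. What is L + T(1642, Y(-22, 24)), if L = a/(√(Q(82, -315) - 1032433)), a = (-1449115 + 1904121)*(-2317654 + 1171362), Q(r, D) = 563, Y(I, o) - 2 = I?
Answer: -32840 + 37254981268*I*√1031870/73705 ≈ -32840.0 + 5.1345e+8*I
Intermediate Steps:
Y(I, o) = 2 + I
a = -521569737752 (a = 455006*(-1146292) = -521569737752)
L = 37254981268*I*√1031870/73705 (L = -521569737752/√(563 - 1032433) = -521569737752*(-I*√1031870/1031870) = -(-37254981268)*I*√1031870/73705 = 37254981268*I*√1031870/73705 ≈ 5.1345e+8*I)
L + T(1642, Y(-22, 24)) = 37254981268*I*√1031870/73705 + 1642*(2 - 22) = 37254981268*I*√1031870/73705 + 1642*(-20) = 37254981268*I*√1031870/73705 - 32840 = -32840 + 37254981268*I*√1031870/73705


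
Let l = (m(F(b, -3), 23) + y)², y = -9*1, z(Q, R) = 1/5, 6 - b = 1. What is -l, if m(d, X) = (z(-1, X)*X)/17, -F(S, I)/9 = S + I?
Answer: -550564/7225 ≈ -76.203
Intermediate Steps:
b = 5 (b = 6 - 1*1 = 6 - 1 = 5)
F(S, I) = -9*I - 9*S (F(S, I) = -9*(S + I) = -9*(I + S) = -9*I - 9*S)
z(Q, R) = ⅕
y = -9
m(d, X) = X/85 (m(d, X) = (X/5)/17 = (X/5)*(1/17) = X/85)
l = 550564/7225 (l = ((1/85)*23 - 9)² = (23/85 - 9)² = (-742/85)² = 550564/7225 ≈ 76.203)
-l = -1*550564/7225 = -550564/7225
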